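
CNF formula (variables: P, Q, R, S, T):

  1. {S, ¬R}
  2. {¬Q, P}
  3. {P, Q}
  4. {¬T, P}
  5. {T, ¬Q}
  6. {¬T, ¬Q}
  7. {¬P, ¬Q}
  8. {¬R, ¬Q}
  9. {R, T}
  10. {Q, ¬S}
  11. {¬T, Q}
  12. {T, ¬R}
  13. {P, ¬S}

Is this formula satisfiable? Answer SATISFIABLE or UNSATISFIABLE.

UNSATISFIABLE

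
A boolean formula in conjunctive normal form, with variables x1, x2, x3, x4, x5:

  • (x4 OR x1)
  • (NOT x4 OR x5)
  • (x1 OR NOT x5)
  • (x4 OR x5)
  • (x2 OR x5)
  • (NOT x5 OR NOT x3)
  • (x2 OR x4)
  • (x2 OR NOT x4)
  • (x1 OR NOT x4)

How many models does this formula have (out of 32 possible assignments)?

2

The models are:
  x1=T x2=T x3=F x4=F x5=T
  x1=T x2=T x3=F x4=T x5=T
That's 2 in total.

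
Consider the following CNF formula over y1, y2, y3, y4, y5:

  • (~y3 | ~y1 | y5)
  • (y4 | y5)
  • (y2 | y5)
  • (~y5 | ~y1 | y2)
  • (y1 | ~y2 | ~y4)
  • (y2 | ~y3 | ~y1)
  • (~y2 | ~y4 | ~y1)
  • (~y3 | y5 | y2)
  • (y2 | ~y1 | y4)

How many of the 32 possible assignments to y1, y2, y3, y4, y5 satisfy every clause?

8

Satisfying assignments:
  y1=0 y2=0 y3=0 y4=0 y5=1
  y1=0 y2=0 y3=0 y4=1 y5=1
  y1=0 y2=0 y3=1 y4=0 y5=1
  y1=0 y2=0 y3=1 y4=1 y5=1
  y1=0 y2=1 y3=0 y4=0 y5=1
  y1=0 y2=1 y3=1 y4=0 y5=1
  y1=1 y2=1 y3=0 y4=0 y5=1
  y1=1 y2=1 y3=1 y4=0 y5=1
Count: 8.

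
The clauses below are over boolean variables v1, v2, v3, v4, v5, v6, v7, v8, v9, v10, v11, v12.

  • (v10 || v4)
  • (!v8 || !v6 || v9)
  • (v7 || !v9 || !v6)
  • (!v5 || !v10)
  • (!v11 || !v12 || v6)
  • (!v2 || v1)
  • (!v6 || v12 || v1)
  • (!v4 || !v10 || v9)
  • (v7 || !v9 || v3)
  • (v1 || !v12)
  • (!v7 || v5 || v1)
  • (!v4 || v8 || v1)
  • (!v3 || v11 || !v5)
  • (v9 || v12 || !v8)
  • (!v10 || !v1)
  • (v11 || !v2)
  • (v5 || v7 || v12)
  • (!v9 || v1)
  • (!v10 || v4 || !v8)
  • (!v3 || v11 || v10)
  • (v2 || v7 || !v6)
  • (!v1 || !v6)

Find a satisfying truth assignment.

v1=1  v2=1  v3=0  v4=1  v5=0  v6=0  v7=1  v8=0  v9=0  v10=0  v11=1  v12=0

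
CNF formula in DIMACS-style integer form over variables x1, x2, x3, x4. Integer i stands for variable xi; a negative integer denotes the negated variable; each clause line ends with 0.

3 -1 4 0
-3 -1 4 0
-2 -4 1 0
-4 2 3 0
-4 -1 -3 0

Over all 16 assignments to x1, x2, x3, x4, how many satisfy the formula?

6

Satisfying assignments:
  x1=F x2=F x3=F x4=F
  x1=F x2=F x3=T x4=F
  x1=F x2=F x3=T x4=T
  x1=F x2=T x3=F x4=F
  x1=F x2=T x3=T x4=F
  x1=T x2=T x3=F x4=T
That's 6 in total.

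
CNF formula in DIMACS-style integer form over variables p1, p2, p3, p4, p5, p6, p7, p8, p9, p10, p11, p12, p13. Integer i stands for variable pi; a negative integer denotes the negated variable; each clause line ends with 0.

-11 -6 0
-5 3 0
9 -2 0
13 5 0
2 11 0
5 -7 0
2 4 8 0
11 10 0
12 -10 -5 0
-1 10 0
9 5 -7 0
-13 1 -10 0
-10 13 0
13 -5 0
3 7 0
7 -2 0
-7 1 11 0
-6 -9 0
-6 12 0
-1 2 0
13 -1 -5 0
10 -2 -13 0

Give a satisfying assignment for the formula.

p1=F, p2=F, p3=T, p4=T, p5=F, p6=F, p7=F, p8=T, p9=F, p10=F, p11=T, p12=T, p13=T

Pure literal: p3 appears only positively; assign p3 = True.
p4 occurs only positively in the remaining clauses — set p4 = True.
Set p1 = False and propagate.
Try p2 = False.
  then p11 is forced to True.
  then p6 is forced to False.
The remaining clauses are satisfied by p5 = False, p7 = False, p8 = True, p9 = False, p10 = False, p12 = True, p13 = True.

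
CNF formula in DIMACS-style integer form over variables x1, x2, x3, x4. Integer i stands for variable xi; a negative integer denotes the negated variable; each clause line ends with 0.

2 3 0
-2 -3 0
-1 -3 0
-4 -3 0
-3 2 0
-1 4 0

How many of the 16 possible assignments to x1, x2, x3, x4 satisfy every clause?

3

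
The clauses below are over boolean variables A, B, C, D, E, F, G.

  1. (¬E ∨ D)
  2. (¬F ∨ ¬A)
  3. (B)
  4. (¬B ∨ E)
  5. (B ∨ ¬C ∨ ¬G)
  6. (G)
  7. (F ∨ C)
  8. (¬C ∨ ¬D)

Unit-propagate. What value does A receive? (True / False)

Unit clause (B) sets B = True.
From (E ∨ ¬B) and B = True: E = True.
(D ∨ ¬E) with E = True leaves only D, so D = True.
Unit clause (G) sets G = True.
(¬D ∨ ¬C) with D = True leaves only ¬C, so C = False.
From (F ∨ C) and C = False: F = True.
(¬A ∨ ¬F): since F = True, the clause reduces to (¬A). A = False.

False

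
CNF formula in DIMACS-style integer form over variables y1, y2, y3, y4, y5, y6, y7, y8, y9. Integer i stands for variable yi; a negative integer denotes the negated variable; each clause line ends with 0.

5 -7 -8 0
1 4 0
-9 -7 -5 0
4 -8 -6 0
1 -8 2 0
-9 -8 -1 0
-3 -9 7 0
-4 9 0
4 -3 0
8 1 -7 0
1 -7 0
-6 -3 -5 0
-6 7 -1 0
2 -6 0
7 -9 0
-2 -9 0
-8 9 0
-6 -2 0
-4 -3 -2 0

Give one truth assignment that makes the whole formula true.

y1=T, y2=T, y3=F, y4=F, y5=T, y6=F, y7=T, y8=F, y9=F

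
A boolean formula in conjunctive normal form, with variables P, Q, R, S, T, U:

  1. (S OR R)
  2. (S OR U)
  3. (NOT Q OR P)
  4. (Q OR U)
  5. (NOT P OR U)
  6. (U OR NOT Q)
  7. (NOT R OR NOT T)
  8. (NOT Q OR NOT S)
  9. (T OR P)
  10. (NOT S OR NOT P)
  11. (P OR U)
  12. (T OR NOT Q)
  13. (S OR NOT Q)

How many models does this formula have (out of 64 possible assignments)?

Satisfying assignments:
  P=F Q=F R=F S=T T=T U=T
  P=T Q=F R=T S=F T=F U=T
Count: 2.

2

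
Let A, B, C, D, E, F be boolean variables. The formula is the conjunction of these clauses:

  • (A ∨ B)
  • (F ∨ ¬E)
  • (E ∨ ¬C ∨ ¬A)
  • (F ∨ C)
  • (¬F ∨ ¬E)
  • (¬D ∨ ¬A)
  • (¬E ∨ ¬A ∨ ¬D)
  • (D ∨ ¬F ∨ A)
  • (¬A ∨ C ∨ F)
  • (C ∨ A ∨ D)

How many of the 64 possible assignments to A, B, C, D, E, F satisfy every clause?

Satisfying assignments:
  A=F B=T C=F D=T E=F F=T
  A=F B=T C=T D=F E=F F=F
  A=F B=T C=T D=T E=F F=F
  A=F B=T C=T D=T E=F F=T
  A=T B=F C=F D=F E=F F=T
  A=T B=T C=F D=F E=F F=T
Count: 6.

6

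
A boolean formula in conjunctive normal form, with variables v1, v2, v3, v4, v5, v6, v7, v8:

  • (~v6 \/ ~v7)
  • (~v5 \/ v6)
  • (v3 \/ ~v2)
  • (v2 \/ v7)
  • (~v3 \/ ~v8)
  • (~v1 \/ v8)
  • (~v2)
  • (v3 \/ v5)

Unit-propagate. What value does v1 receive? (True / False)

(~v2) is a unit clause: v2 = False.
From (v2 \/ v7) and v2 = False: v7 = True.
From (~v7 \/ ~v6) and v7 = True: v6 = False.
In (v6 \/ ~v5), v6 is now false; ~v5 must hold, so v5 = False.
In (v3 \/ v5), v5 is now false; v3 must hold, so v3 = True.
(~v3 \/ ~v8) with v3 = True leaves only ~v8, so v8 = False.
In (~v1 \/ v8), v8 is now false; ~v1 must hold, so v1 = False.

False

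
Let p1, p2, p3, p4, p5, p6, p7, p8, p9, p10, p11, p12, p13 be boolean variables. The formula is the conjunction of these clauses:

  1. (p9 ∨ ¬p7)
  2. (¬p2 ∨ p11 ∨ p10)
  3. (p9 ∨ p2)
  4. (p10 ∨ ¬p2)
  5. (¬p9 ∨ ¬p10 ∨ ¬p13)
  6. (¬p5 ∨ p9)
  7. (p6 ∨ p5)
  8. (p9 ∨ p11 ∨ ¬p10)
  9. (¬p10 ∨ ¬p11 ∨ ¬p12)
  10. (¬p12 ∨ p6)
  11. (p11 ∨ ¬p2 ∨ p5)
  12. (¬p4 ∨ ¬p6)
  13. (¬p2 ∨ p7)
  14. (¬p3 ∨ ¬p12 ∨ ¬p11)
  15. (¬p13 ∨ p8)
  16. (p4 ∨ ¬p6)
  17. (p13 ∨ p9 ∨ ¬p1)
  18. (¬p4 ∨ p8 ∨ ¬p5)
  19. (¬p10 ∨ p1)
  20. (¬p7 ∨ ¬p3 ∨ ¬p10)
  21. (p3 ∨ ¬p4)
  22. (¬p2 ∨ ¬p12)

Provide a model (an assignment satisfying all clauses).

p1 = F, p2 = F, p3 = F, p4 = F, p5 = T, p6 = F, p7 = T, p8 = T, p9 = T, p10 = F, p11 = F, p12 = F, p13 = T

p8 occurs only positively in the remaining clauses — set p8 = True.
p12 occurs only negated in the remaining clauses — set p12 = False.
Set p1 = False and propagate.
  then p10 is forced to False.
  then p2 is forced to False.
  then p9 is forced to True.
For the remaining variables, p3 = False, p4 = False, p5 = True, p6 = False, p7 = True, p11 = False, p13 = True works.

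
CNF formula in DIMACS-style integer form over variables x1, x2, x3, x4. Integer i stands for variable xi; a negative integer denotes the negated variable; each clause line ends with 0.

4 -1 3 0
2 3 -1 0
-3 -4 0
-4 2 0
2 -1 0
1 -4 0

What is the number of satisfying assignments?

The models are:
  x1=0 x2=0 x3=0 x4=0
  x1=0 x2=0 x3=1 x4=0
  x1=0 x2=1 x3=0 x4=0
  x1=0 x2=1 x3=1 x4=0
  x1=1 x2=1 x3=0 x4=1
  x1=1 x2=1 x3=1 x4=0
That's 6 in total.

6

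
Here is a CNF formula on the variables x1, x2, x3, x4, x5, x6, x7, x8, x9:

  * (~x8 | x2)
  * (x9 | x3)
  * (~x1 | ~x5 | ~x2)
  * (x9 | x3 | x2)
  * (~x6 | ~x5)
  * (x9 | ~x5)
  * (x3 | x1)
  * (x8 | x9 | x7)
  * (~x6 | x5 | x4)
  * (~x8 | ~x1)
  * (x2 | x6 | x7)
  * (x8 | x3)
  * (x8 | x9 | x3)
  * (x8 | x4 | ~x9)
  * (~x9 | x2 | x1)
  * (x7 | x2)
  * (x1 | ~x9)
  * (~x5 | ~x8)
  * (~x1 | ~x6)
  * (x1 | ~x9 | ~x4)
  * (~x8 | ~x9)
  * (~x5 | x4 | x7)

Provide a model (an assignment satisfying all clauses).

x1 = F, x2 = T, x3 = T, x4 = T, x5 = F, x6 = T, x7 = T, x8 = F, x9 = F

x3 occurs only positively in the remaining clauses — set x3 = True.
x7 occurs only positively in the remaining clauses — set x7 = True.
Try x1 = False.
  then x9 is forced to False.
  then x5 is forced to False.
Set x2 = True and propagate.
The remaining clauses are satisfied by x4 = True, x6 = True, x8 = False.
Check each clause:
  1. (~x8 | x2) — ~x8 is true.
  2. (x3 | x9) — x3 is true.
  3. (~x2 | ~x1 | ~x5) — ~x5 is true.
  4. (x2 | x3 | x9) — x2 is true.
  5. (~x5 | ~x6) — ~x5 is true.
  6. (x9 | ~x5) — ~x5 is true.
  7. (x1 | x3) — x3 is true.
  8. (x8 | x9 | x7) — x7 is true.
  9. (x5 | ~x6 | x4) — x4 is true.
  10. (~x1 | ~x8) — ~x8 is true.
  11. (x7 | x2 | x6) — x2 is true.
  12. (x8 | x3) — x3 is true.
  13. (x8 | x9 | x3) — x3 is true.
  14. (~x9 | x4 | x8) — x4 is true.
  15. (~x9 | x2 | x1) — x2 is true.
  16. (x7 | x2) — x2 is true.
  17. (~x9 | x1) — ~x9 is true.
  18. (~x5 | ~x8) — ~x8 is true.
  19. (~x6 | ~x1) — ~x1 is true.
  20. (~x4 | ~x9 | x1) — ~x9 is true.
  21. (~x9 | ~x8) — ~x8 is true.
  22. (x7 | x4 | ~x5) — ~x5 is true.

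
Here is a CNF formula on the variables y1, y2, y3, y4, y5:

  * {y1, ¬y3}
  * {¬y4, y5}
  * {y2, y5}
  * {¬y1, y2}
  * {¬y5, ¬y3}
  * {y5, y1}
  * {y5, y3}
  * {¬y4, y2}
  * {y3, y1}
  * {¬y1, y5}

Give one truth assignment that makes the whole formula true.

y1 = T, y2 = T, y3 = F, y4 = F, y5 = T

y2 occurs only positively in the remaining clauses — set y2 = True.
y4 occurs only negated in the remaining clauses — set y4 = False.
Branch on y1: take y1 = True.
  then y5 is forced to True.
  then y3 is forced to False.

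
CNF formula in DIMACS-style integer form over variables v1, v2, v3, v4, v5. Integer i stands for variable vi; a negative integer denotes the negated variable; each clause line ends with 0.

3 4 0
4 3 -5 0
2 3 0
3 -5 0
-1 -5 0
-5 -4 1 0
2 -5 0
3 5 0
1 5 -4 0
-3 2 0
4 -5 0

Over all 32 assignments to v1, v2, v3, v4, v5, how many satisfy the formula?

3

Satisfying assignments:
  v1=F v2=T v3=T v4=F v5=F
  v1=T v2=T v3=T v4=F v5=F
  v1=T v2=T v3=T v4=T v5=F
That's 3 in total.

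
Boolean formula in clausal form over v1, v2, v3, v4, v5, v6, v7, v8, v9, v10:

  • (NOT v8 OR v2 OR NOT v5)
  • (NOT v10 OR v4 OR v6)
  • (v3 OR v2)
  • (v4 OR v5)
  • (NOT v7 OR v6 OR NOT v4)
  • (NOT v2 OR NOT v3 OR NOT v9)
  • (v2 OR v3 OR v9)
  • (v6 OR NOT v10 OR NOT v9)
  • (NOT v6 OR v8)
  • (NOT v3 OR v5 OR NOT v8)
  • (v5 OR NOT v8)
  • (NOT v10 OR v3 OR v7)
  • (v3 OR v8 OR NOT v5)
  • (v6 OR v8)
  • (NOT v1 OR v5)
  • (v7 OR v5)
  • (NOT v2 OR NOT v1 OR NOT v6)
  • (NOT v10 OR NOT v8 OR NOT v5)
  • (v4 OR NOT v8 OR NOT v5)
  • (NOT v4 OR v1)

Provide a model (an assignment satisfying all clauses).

v1=T  v2=T  v3=F  v4=T  v5=T  v6=F  v7=F  v8=T  v9=T  v10=F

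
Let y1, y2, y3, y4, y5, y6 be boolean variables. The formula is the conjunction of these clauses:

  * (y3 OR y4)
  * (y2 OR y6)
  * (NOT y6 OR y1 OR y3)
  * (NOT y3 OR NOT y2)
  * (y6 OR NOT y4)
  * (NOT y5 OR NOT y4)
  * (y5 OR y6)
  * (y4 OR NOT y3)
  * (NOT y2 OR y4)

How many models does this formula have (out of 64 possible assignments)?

4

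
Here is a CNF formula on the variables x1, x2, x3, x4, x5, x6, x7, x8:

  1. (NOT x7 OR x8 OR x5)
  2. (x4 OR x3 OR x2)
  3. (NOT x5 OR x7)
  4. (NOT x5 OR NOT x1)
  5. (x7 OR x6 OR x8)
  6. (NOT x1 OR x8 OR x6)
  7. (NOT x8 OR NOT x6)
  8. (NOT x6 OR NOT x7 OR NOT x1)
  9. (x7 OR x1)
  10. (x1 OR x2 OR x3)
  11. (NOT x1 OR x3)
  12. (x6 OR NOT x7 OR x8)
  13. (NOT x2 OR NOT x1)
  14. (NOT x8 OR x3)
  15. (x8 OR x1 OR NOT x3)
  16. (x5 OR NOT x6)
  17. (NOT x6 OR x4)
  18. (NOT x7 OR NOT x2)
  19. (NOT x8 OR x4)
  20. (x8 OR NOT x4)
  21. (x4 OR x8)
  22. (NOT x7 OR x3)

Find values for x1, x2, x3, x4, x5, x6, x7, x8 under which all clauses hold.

Try x1 = True.
  then x5 is forced to False.
  then x3 is forced to True.
  then x2 is forced to False.
  then x6 is forced to False.
  then x8 is forced to True.
  then x4 is forced to True.
x7 is now unconstrained; take x7 = False.
Every clause has at least one true literal under this assignment.

x1=T, x2=F, x3=T, x4=T, x5=F, x6=F, x7=F, x8=T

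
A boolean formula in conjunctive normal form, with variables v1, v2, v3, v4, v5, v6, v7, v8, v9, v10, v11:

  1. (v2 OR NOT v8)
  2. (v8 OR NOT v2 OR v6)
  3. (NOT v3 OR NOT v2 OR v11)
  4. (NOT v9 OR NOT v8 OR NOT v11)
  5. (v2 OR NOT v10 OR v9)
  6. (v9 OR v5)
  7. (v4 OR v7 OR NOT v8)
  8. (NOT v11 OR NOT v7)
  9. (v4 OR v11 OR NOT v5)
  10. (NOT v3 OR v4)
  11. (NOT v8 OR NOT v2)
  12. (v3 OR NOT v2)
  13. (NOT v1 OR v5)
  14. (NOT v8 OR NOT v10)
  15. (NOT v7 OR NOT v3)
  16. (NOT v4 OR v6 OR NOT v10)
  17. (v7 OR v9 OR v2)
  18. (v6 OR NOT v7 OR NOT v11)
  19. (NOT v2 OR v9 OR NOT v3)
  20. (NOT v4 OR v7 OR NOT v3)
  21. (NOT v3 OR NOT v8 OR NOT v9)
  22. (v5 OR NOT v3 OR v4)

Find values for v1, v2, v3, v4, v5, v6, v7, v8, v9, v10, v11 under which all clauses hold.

v1 occurs only negated in the remaining clauses — set v1 = False.
v6 occurs only positively in the remaining clauses — set v6 = True.
Set v2 = False and propagate.
  then v8 is forced to False.
The remaining clauses are satisfied by v3 = False, v4 = True, v5 = False, v7 = False, v9 = True, v10 = True, v11 = False.

v1 = F, v2 = F, v3 = F, v4 = T, v5 = F, v6 = T, v7 = F, v8 = F, v9 = T, v10 = T, v11 = F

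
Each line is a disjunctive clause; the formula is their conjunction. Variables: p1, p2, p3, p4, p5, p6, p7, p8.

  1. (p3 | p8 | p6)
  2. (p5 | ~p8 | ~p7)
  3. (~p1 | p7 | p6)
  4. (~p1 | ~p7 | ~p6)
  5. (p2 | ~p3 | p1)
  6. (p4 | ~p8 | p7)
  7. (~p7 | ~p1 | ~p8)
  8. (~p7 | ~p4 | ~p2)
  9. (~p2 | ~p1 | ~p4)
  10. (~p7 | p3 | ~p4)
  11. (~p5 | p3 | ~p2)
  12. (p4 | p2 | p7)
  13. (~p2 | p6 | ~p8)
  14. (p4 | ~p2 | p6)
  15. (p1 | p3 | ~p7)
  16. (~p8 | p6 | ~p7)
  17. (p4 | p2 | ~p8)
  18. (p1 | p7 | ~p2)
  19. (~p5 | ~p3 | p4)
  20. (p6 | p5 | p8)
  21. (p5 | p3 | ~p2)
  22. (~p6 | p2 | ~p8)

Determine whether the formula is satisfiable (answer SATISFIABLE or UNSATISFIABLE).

Branch on p1: take p1 = False.
The remaining clauses are satisfied by p2 = False, p3 = False, p4 = True, p5 = False, p6 = True, p7 = False, p8 = False.
So p1=False  p2=False  p3=False  p4=True  p5=False  p6=True  p7=False  p8=False is a satisfying assignment.

SATISFIABLE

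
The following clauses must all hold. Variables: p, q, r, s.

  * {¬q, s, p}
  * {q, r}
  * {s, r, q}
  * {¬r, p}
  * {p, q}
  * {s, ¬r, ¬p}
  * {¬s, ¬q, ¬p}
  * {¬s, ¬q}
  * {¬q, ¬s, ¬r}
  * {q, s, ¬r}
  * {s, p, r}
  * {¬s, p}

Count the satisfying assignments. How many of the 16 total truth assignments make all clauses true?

Satisfying assignments:
  p=1 q=0 r=1 s=1
  p=1 q=1 r=0 s=0
Count: 2.

2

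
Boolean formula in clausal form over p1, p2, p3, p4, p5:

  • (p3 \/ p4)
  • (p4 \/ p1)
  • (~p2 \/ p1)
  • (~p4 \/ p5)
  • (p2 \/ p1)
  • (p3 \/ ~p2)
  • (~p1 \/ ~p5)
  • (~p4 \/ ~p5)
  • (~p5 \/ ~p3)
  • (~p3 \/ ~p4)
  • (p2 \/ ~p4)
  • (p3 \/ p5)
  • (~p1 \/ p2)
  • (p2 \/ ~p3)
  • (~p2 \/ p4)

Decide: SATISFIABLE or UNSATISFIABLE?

p2 = True:
  propagation gives p1=True, p3=True, p5=False, p4=False; an empty clause results — contradiction.
p2 = False:
  propagation gives p1=True; an empty clause results — contradiction.
Every branch closes, so no satisfying assignment exists.

UNSATISFIABLE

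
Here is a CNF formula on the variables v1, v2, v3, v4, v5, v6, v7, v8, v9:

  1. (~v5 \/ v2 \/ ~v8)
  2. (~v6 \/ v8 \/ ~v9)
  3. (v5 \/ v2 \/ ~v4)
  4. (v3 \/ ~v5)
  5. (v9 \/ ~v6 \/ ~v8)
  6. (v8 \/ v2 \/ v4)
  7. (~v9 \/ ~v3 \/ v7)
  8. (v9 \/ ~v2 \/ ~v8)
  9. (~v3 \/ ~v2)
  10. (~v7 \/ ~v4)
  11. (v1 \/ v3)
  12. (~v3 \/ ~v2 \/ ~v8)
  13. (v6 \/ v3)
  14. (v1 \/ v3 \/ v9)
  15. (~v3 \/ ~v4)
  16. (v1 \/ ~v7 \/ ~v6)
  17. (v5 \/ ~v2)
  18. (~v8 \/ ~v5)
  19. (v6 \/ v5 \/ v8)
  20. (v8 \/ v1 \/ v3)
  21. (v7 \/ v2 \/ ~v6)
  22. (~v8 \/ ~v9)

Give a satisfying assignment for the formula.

v1=T, v2=F, v3=T, v4=F, v5=F, v6=F, v7=F, v8=T, v9=F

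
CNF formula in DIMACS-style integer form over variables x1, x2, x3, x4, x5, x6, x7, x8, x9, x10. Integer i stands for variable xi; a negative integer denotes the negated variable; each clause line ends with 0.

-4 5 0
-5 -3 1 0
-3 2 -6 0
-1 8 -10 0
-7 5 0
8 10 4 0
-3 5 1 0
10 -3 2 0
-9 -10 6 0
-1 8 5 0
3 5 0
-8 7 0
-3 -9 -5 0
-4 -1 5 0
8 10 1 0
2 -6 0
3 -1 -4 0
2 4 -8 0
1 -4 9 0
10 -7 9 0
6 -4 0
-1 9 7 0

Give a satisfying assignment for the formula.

Pure literal: x2 appears only positively; assign x2 = True.
Try x1 = False.
Branch on x3: take x3 = False.
  then x5 is forced to True.
Try x4 = False.
For the remaining variables, x6 = False, x7 = True, x8 = True, x9 = False, x10 = True works.

x1=F, x2=T, x3=F, x4=F, x5=T, x6=F, x7=T, x8=T, x9=F, x10=T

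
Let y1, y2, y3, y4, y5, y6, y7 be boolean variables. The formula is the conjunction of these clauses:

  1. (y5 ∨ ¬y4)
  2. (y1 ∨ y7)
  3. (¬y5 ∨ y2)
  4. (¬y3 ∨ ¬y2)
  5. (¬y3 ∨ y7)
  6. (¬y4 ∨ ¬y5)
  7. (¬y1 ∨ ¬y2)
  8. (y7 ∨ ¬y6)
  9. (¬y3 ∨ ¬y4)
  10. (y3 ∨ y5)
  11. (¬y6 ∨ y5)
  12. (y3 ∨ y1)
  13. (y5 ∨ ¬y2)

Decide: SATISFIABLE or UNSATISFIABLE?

SATISFIABLE

Pure literal: y4 appears only negated; assign y4 = False.
Pure literal: y6 appears only negated; assign y6 = False.
Branch on y1: take y1 = False.
  then y7 is forced to True.
  then y3 is forced to True.
  then y2 is forced to False.
  then y5 is forced to False.
So y1=F, y2=F, y3=T, y4=F, y5=F, y6=F, y7=T is a satisfying assignment.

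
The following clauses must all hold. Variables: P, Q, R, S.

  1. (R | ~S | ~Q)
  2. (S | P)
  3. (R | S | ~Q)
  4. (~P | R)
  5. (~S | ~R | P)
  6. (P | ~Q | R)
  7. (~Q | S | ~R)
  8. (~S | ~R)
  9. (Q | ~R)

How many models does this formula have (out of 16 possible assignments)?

The models are:
  P=0 Q=0 R=0 S=1
That's 1 in total.

1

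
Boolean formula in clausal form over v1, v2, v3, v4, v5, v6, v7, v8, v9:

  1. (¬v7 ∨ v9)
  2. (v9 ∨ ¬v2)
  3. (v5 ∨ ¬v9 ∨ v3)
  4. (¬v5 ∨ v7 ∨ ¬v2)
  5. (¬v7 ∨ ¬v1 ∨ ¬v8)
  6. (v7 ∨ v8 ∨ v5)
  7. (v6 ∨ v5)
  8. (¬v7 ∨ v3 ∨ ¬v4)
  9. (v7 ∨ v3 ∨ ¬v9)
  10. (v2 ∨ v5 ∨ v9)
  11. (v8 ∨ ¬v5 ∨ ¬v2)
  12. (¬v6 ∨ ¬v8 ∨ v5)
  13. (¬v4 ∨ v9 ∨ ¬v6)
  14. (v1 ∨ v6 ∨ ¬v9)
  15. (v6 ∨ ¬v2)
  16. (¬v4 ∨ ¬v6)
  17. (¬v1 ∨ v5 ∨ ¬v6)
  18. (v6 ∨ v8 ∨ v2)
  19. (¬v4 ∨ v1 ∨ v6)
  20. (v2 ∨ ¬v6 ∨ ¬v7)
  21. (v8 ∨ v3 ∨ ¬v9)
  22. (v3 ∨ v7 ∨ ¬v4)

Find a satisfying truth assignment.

v1=1  v2=0  v3=1  v4=0  v5=1  v6=1  v7=0  v8=1  v9=0

Check each clause:
  1. (¬v7 ∨ v9) — ¬v7 is true.
  2. (¬v2 ∨ v9) — ¬v2 is true.
  3. (¬v9 ∨ v3 ∨ v5) — v3 is true.
  4. (¬v5 ∨ v7 ∨ ¬v2) — ¬v2 is true.
  5. (¬v8 ∨ ¬v1 ∨ ¬v7) — ¬v7 is true.
  6. (v5 ∨ v7 ∨ v8) — v8 is true.
  7. (v6 ∨ v5) — v5 is true.
  8. (v3 ∨ ¬v4 ∨ ¬v7) — ¬v7 is true.
  9. (v3 ∨ v7 ∨ ¬v9) — v3 is true.
  10. (v5 ∨ v2 ∨ v9) — v5 is true.
  11. (¬v5 ∨ v8 ∨ ¬v2) — v8 is true.
  12. (v5 ∨ ¬v6 ∨ ¬v8) — v5 is true.
  13. (¬v4 ∨ ¬v6 ∨ v9) — ¬v4 is true.
  14. (v6 ∨ ¬v9 ∨ v1) — v1 is true.
  15. (¬v2 ∨ v6) — v6 is true.
  16. (¬v4 ∨ ¬v6) — ¬v4 is true.
  17. (¬v6 ∨ ¬v1 ∨ v5) — v5 is true.
  18. (v2 ∨ v6 ∨ v8) — v8 is true.
  19. (v6 ∨ v1 ∨ ¬v4) — v1 is true.
  20. (v2 ∨ ¬v7 ∨ ¬v6) — ¬v7 is true.
  21. (v8 ∨ ¬v9 ∨ v3) — v8 is true.
  22. (¬v4 ∨ v7 ∨ v3) — v3 is true.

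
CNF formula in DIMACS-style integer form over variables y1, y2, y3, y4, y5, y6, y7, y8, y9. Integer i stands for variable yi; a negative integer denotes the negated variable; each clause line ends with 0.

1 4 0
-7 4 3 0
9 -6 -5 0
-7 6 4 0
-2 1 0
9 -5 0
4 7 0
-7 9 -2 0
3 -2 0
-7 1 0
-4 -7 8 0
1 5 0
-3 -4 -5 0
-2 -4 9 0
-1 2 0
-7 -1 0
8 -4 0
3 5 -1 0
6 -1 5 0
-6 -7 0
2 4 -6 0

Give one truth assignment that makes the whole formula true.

y1=False  y2=False  y3=False  y4=True  y5=True  y6=True  y7=False  y8=True  y9=True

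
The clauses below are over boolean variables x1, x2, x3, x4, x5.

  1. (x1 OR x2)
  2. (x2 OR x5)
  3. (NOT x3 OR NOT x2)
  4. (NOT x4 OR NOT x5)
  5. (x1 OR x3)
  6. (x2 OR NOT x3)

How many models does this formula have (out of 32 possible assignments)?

4

The models are:
  x1=1 x2=0 x3=0 x4=0 x5=1
  x1=1 x2=1 x3=0 x4=0 x5=0
  x1=1 x2=1 x3=0 x4=0 x5=1
  x1=1 x2=1 x3=0 x4=1 x5=0
Count: 4.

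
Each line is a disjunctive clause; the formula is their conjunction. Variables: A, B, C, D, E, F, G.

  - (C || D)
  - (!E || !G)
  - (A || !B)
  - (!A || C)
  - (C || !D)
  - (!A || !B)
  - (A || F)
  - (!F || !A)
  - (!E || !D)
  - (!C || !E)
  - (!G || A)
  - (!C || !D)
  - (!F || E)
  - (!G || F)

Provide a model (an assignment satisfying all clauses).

B occurs only negated in the remaining clauses — set B = False.
G occurs only negated in the remaining clauses — set G = False.
Try A = True.
  then C is forced to True.
  then F is forced to False.
  then E is forced to False.
  then D is forced to False.

A=1, B=0, C=1, D=0, E=0, F=0, G=0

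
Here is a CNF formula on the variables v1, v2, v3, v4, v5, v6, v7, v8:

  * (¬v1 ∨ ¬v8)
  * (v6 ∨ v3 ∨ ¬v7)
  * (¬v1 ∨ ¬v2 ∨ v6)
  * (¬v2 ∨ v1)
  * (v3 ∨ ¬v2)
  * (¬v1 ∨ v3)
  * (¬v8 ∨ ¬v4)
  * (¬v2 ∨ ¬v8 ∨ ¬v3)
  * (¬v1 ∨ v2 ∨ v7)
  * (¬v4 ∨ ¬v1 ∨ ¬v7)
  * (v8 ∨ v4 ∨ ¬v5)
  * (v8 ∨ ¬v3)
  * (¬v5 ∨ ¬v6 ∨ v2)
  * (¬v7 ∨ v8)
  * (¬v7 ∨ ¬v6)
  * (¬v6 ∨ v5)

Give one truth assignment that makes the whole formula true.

v1=False, v2=False, v3=True, v4=False, v5=False, v6=False, v7=True, v8=True

Set v1 = False and propagate.
  then v2 is forced to False.
Try v3 = True.
  then v8 is forced to True.
  then v4 is forced to False.
The remaining clauses are satisfied by v5 = False, v6 = False, v7 = True.
Every clause has at least one true literal under this assignment.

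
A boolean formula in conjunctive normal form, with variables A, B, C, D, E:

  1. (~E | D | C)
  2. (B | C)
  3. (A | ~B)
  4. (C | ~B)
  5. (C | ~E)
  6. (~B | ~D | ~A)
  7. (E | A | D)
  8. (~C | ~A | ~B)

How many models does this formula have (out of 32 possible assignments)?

Satisfying assignments:
  A=F B=F C=T D=F E=T
  A=F B=F C=T D=T E=F
  A=F B=F C=T D=T E=T
  A=T B=F C=T D=F E=F
  A=T B=F C=T D=F E=T
  A=T B=F C=T D=T E=F
  A=T B=F C=T D=T E=T
That's 7 in total.

7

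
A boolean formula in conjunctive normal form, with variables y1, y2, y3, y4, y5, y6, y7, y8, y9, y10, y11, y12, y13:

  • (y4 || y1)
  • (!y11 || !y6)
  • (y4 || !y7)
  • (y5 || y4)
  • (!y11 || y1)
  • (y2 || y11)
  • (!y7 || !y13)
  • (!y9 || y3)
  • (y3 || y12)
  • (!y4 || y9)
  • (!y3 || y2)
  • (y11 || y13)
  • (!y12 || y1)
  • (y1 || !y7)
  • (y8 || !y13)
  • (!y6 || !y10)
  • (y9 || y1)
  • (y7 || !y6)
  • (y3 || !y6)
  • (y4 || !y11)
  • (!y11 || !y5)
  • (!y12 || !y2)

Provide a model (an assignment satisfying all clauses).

y1 = T, y2 = T, y3 = T, y4 = T, y5 = T, y6 = F, y7 = F, y8 = T, y9 = T, y10 = F, y11 = F, y12 = F, y13 = T

y1 occurs only positively in the remaining clauses — set y1 = True.
y6 occurs only negated in the remaining clauses — set y6 = False.
Try y2 = True.
  then y12 is forced to False.
  then y3 is forced to True.
The remaining clauses are satisfied by y4 = True, y5 = True, y7 = False, y8 = True, y9 = True, y10 = False, y11 = False, y13 = True.
Every clause has at least one true literal under this assignment.
Check each clause:
  1. (y4 || y1) — y1 is true.
  2. (!y6 || !y11) — !y6 is true.
  3. (!y7 || y4) — !y7 is true.
  4. (y5 || y4) — y4 is true.
  5. (y1 || !y11) — y1 is true.
  6. (y11 || y2) — y2 is true.
  7. (!y13 || !y7) — !y7 is true.
  8. (!y9 || y3) — y3 is true.
  9. (y3 || y12) — y3 is true.
  10. (!y4 || y9) — y9 is true.
  11. (!y3 || y2) — y2 is true.
  12. (y11 || y13) — y13 is true.
  13. (!y12 || y1) — y1 is true.
  14. (!y7 || y1) — y1 is true.
  15. (y8 || !y13) — y8 is true.
  16. (!y10 || !y6) — !y6 is true.
  17. (y9 || y1) — y1 is true.
  18. (!y6 || y7) — !y6 is true.
  19. (!y6 || y3) — !y6 is true.
  20. (y4 || !y11) — y4 is true.
  21. (!y5 || !y11) — !y11 is true.
  22. (!y2 || !y12) — !y12 is true.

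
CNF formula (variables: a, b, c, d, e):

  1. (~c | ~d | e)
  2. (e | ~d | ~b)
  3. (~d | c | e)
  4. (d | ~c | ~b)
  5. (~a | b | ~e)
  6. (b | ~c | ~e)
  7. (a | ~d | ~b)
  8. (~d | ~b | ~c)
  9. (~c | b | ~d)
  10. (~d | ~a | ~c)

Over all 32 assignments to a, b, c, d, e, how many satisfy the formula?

11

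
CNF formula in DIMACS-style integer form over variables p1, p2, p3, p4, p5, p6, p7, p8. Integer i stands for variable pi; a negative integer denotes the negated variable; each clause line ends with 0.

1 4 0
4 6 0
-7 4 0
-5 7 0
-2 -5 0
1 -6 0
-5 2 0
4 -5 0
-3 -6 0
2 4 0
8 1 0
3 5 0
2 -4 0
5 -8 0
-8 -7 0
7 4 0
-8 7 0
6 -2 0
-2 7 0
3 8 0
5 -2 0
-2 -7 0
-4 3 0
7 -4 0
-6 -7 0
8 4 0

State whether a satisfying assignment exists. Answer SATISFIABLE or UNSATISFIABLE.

UNSATISFIABLE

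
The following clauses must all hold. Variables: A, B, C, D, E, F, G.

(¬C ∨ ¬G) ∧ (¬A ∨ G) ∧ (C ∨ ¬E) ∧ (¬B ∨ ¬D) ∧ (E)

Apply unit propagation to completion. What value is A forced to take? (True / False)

False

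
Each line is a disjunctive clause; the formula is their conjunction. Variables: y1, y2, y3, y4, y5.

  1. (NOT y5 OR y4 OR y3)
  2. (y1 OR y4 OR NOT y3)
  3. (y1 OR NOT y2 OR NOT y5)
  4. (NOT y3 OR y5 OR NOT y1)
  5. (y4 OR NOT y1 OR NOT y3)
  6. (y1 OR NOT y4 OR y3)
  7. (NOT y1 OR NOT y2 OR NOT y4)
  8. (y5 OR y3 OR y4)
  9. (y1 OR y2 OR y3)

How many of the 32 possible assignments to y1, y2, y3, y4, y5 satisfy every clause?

6

Satisfying assignments:
  y1=F y2=F y3=T y4=T y5=F
  y1=F y2=F y3=T y4=T y5=T
  y1=F y2=T y3=T y4=T y5=F
  y1=T y2=F y3=F y4=T y5=F
  y1=T y2=F y3=F y4=T y5=T
  y1=T y2=F y3=T y4=T y5=T
That's 6 in total.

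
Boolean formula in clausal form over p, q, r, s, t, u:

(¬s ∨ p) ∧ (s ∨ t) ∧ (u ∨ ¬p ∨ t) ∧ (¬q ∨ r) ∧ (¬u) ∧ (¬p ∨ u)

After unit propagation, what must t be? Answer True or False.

True

(¬u) stands alone — u = False.
(¬p ∨ u) with u = False leaves only ¬p, so p = False.
From (p ∨ ¬s) and p = False: s = False.
(s ∨ t) with s = False leaves only t, so t = True.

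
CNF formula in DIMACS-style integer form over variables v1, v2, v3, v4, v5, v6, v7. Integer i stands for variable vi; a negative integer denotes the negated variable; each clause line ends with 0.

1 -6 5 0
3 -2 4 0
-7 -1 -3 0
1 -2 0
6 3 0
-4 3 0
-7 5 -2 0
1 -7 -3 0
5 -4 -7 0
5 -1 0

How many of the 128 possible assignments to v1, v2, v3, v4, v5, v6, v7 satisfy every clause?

18

Case analysis on v1 and v3:
  v1=1, v3=1: forces v5=1; v7=0; v2, v4, v6 free → 2^3 = 8.
  v1=1, v3=0: remaining (v2,v4,v5,v6,v7) ∈ {(0,0,1,1,0); (0,0,1,1,1)} — 2.
  v1=0, v3=1: v4 free; 3 ways for (v2,v5,v6,v7) × 2^1 = 6.
  v1=0, v3=0: remaining (v2,v4,v5,v6,v7) ∈ {(0,0,1,1,0); (0,0,1,1,1)} — 2.
Total: 8 + 2 + 6 + 2 = 18.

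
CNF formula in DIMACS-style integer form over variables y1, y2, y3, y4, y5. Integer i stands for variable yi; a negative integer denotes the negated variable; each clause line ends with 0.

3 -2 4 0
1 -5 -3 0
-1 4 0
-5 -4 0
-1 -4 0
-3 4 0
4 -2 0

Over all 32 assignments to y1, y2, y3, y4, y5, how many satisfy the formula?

The models are:
  y1=0 y2=0 y3=0 y4=0 y5=0
  y1=0 y2=0 y3=0 y4=0 y5=1
  y1=0 y2=0 y3=0 y4=1 y5=0
  y1=0 y2=0 y3=1 y4=1 y5=0
  y1=0 y2=1 y3=0 y4=1 y5=0
  y1=0 y2=1 y3=1 y4=1 y5=0
Count: 6.

6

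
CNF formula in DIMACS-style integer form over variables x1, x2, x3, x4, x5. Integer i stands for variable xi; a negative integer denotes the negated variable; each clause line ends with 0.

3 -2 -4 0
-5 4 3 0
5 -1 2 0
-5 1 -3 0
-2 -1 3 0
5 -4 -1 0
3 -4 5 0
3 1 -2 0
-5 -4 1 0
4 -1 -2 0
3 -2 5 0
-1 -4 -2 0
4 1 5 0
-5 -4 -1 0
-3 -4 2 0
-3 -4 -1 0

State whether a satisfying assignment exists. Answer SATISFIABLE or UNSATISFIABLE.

SATISFIABLE

Set x1 = True and propagate.
Set x2 = False and propagate.
  then x5 is forced to True.
  then x4 is forced to False.
  then x3 is forced to True.
Every clause has at least one true literal under this assignment.
So x1=T, x2=F, x3=T, x4=F, x5=T is a satisfying assignment.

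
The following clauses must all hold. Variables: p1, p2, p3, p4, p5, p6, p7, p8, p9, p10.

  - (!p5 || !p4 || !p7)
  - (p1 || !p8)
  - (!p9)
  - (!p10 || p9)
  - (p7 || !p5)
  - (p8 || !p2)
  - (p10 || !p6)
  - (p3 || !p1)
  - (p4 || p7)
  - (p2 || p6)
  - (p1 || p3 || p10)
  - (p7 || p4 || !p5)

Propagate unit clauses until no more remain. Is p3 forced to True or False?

True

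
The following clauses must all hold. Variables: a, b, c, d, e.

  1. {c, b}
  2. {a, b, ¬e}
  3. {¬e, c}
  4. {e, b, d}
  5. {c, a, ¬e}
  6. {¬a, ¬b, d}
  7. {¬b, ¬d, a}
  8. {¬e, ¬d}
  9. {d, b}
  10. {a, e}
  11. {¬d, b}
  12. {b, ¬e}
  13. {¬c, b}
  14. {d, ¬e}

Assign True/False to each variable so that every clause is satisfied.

Set a = True and propagate.
For the remaining variables, b = True, c = False, d = True, e = False works.

a = T  b = T  c = F  d = T  e = F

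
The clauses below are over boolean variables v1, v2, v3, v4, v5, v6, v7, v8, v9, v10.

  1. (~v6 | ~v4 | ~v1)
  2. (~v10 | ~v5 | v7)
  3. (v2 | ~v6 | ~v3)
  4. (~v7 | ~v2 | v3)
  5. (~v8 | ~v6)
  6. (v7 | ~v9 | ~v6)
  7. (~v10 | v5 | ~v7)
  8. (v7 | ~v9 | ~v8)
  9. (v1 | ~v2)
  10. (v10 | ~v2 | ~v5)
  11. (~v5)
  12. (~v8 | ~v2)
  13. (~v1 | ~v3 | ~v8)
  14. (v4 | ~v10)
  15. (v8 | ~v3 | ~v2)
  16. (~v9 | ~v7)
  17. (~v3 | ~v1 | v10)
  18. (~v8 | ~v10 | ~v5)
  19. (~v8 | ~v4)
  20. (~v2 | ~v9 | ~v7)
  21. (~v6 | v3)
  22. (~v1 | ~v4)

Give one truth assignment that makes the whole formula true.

v1=F  v2=F  v3=T  v4=F  v5=F  v6=F  v7=F  v8=T  v9=F  v10=F

Check each clause:
  1. (~v6 | ~v4 | ~v1) — ~v6 is true.
  2. (~v5 | ~v10 | v7) — ~v5 is true.
  3. (~v3 | v2 | ~v6) — ~v6 is true.
  4. (~v2 | ~v7 | v3) — ~v7 is true.
  5. (~v6 | ~v8) — ~v6 is true.
  6. (v7 | ~v9 | ~v6) — ~v6 is true.
  7. (~v10 | v5 | ~v7) — ~v7 is true.
  8. (v7 | ~v8 | ~v9) — ~v9 is true.
  9. (~v2 | v1) — ~v2 is true.
  10. (v10 | ~v2 | ~v5) — ~v5 is true.
  11. (~v5) — ~v5 is true.
  12. (~v2 | ~v8) — ~v2 is true.
  13. (~v3 | ~v1 | ~v8) — ~v1 is true.
  14. (v4 | ~v10) — ~v10 is true.
  15. (v8 | ~v2 | ~v3) — v8 is true.
  16. (~v7 | ~v9) — ~v7 is true.
  17. (v10 | ~v3 | ~v1) — ~v1 is true.
  18. (~v8 | ~v5 | ~v10) — ~v5 is true.
  19. (~v4 | ~v8) — ~v4 is true.
  20. (~v2 | ~v9 | ~v7) — ~v7 is true.
  21. (~v6 | v3) — ~v6 is true.
  22. (~v1 | ~v4) — ~v4 is true.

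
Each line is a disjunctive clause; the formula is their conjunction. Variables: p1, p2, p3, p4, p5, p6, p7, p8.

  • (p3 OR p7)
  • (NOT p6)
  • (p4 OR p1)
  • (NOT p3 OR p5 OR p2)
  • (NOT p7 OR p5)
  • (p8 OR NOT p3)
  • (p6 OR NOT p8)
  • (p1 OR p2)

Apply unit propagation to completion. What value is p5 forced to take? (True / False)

True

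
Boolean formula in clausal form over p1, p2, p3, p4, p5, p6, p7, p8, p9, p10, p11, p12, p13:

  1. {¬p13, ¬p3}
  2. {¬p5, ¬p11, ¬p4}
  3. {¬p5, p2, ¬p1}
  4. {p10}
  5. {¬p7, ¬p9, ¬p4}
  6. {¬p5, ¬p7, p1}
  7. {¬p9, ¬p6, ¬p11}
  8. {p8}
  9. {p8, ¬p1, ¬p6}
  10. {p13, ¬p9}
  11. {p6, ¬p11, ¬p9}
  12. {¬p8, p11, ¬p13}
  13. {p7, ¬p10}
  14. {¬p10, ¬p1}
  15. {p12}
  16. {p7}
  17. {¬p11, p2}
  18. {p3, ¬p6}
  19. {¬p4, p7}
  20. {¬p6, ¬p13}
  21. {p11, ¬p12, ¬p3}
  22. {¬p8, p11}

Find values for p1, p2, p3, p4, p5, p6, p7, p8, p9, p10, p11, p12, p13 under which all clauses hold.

p1=False, p2=True, p3=False, p4=False, p5=False, p6=False, p7=True, p8=True, p9=False, p10=True, p11=True, p12=True, p13=False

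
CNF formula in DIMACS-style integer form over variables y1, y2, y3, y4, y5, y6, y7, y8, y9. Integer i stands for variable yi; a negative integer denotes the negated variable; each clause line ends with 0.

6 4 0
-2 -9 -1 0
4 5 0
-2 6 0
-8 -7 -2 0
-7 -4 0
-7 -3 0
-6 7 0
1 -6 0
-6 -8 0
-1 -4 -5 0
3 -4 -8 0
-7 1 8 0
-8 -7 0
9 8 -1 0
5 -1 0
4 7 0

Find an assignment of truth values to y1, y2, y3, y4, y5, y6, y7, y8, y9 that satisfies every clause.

Pure literal: y2 appears only negated; assign y2 = False.
Branch on y1: take y1 = False.
  then y6 is forced to False.
  then y4 is forced to True.
  then y7 is forced to False.
Try y3 = True.
y5, y8, y9 are now unconstrained; take y5 = False, y8 = False, y9 = True.
Check each clause:
  1. (y4 \/ y6) — y4 is true.
  2. (~y2 \/ ~y9 \/ ~y1) — ~y2 is true.
  3. (y4 \/ y5) — y4 is true.
  4. (y6 \/ ~y2) — ~y2 is true.
  5. (~y2 \/ ~y8 \/ ~y7) — ~y8 is true.
  6. (~y7 \/ ~y4) — ~y7 is true.
  7. (~y7 \/ ~y3) — ~y7 is true.
  8. (y7 \/ ~y6) — ~y6 is true.
  9. (~y6 \/ y1) — ~y6 is true.
  10. (~y8 \/ ~y6) — ~y8 is true.
  11. (~y5 \/ ~y4 \/ ~y1) — ~y5 is true.
  12. (~y8 \/ ~y4 \/ y3) — ~y8 is true.
  13. (~y7 \/ y1 \/ y8) — ~y7 is true.
  14. (~y8 \/ ~y7) — ~y8 is true.
  15. (y9 \/ ~y1 \/ y8) — y9 is true.
  16. (y5 \/ ~y1) — ~y1 is true.
  17. (y7 \/ y4) — y4 is true.

y1=F  y2=F  y3=T  y4=T  y5=F  y6=F  y7=F  y8=F  y9=T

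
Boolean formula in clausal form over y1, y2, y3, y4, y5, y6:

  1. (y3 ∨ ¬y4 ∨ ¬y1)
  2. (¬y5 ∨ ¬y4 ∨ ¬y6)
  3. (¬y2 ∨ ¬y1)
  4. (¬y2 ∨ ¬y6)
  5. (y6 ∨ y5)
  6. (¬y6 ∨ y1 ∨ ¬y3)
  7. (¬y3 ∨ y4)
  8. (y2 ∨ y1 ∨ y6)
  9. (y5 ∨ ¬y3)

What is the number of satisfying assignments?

Split on y6, then y1.
  y6=1, y1=1: remaining (y2,y3,y4,y5) ∈ {(0,0,0,0); (0,0,0,1)} — 2.
  y6=1, y1=0: remaining (y2,y3,y4,y5) ∈ {(0,0,0,0); (0,0,0,1); (0,0,1,0)} — 3.
  y6=0, y1=1: remaining (y2,y3,y4,y5) ∈ {(0,0,0,1); (0,1,1,1)} — 2.
  y6=0, y1=0: remaining (y2,y3,y4,y5) ∈ {(1,0,0,1); (1,0,1,1); (1,1,1,1)} — 3.
Total: 2 + 3 + 2 + 3 = 10.

10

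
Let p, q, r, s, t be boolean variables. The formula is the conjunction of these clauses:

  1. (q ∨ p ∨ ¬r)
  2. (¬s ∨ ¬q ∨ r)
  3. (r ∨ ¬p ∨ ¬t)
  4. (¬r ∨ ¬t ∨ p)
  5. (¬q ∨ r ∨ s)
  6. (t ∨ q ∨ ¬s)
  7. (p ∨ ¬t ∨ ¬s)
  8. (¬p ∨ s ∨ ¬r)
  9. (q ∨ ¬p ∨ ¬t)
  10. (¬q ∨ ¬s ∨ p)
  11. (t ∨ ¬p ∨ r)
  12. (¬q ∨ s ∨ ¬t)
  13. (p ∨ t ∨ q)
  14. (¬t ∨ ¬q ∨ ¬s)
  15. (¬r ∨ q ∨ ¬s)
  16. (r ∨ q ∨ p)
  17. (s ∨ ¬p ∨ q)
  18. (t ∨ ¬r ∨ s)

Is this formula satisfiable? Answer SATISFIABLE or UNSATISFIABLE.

Try p = True.
Try q = True.
For the remaining variables, r = True, s = True, t = False works.
So p=True  q=True  r=True  s=True  t=False is a satisfying assignment.

SATISFIABLE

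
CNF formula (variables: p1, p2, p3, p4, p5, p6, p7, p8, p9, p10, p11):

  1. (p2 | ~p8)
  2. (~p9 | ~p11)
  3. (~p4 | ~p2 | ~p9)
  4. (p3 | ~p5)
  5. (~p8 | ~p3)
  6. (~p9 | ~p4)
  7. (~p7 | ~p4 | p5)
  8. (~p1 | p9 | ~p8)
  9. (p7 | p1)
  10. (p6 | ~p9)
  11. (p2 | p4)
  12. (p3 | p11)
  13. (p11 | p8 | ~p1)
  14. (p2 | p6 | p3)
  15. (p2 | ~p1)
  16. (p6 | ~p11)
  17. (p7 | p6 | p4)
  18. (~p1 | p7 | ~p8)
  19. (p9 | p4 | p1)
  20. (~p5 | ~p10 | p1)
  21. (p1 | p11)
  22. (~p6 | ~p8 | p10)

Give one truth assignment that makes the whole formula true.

p1=True, p2=True, p3=False, p4=False, p5=False, p6=True, p7=False, p8=False, p9=False, p10=False, p11=True

Try p1 = True.
  then p2 is forced to True.
For the remaining variables, p3 = False, p4 = False, p5 = False, p6 = True, p7 = False, p8 = False, p9 = False, p10 = False, p11 = True works.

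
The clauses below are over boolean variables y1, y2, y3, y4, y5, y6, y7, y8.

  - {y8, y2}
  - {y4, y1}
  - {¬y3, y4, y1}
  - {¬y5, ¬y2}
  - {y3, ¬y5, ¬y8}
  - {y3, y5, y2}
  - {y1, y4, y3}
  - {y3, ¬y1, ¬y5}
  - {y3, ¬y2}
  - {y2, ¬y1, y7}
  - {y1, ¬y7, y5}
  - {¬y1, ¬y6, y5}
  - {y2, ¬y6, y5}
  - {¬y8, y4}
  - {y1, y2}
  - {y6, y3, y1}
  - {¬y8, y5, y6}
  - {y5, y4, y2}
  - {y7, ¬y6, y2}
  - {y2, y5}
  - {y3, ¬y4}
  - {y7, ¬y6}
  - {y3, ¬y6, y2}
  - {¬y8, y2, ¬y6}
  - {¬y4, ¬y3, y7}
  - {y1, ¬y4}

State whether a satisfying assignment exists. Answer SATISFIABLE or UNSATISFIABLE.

Try y1 = True.
Branch on y2: take y2 = True.
  then y5 is forced to False.
  then y3 is forced to True.
  then y6 is forced to False.
  then y8 is forced to False.
For the remaining variables, y4 = False, y7 = False works.
So y1 = 1, y2 = 1, y3 = 1, y4 = 0, y5 = 0, y6 = 0, y7 = 0, y8 = 0 is a satisfying assignment.

SATISFIABLE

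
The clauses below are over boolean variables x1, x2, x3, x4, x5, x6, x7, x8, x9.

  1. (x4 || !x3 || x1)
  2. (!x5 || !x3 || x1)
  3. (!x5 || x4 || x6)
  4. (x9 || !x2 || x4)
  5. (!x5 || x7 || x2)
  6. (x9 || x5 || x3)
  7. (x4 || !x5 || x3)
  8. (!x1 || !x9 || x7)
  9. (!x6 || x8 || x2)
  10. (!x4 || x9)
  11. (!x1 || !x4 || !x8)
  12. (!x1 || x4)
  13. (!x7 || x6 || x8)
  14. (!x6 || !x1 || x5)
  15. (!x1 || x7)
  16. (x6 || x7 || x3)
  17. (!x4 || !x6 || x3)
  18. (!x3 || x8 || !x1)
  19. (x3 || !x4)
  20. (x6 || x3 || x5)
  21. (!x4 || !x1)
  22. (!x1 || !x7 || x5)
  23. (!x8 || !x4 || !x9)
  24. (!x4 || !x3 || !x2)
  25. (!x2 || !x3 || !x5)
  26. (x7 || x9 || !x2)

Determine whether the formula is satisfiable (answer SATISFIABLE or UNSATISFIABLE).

Branch on x1: take x1 = False.
For the remaining variables, x2 = True, x3 = False, x4 = False, x5 = False, x6 = True, x7 = False, x8 = True, x9 = True works.
So x1=F, x2=T, x3=F, x4=F, x5=F, x6=T, x7=F, x8=T, x9=T is a satisfying assignment.

SATISFIABLE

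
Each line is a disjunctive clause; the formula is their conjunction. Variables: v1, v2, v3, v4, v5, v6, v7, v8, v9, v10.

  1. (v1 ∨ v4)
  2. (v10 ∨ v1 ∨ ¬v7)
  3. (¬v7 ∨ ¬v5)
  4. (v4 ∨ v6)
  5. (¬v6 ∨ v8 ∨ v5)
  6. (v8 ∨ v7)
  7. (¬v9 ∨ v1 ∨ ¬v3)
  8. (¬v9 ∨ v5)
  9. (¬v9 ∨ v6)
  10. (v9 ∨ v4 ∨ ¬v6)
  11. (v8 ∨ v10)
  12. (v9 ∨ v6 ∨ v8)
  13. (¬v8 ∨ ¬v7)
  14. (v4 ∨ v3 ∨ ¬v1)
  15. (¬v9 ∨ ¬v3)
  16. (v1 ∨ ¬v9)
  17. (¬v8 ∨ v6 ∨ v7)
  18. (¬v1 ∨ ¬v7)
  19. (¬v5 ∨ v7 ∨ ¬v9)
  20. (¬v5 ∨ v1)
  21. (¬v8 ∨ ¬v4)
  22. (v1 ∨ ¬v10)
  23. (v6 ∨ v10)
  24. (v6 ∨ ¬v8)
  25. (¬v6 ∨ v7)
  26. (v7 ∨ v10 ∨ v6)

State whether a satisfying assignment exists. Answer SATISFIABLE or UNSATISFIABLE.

UNSATISFIABLE

v6 = True:
  propagation gives v7=True, v5=False, v8=True; an empty clause results — contradiction.
v6 = False:
  propagation gives v4=True, v9=False, v8=True; an empty clause results — contradiction.
Every branch closes, so no satisfying assignment exists.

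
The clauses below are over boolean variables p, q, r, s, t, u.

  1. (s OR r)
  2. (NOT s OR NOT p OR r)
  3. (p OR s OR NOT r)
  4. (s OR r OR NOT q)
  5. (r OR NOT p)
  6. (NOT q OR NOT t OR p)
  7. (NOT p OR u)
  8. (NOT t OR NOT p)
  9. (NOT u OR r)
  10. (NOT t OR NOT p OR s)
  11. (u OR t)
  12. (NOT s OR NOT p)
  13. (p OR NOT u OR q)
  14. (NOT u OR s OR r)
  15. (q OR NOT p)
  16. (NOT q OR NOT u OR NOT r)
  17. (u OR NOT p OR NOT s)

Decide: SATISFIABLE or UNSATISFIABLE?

Branch on p: take p = False.
Branch on q: take q = False.
  then u is forced to False.
  then t is forced to True.
For the remaining variables, r = True, s = True works.
So p=F, q=F, r=T, s=T, t=T, u=F is a satisfying assignment.

SATISFIABLE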